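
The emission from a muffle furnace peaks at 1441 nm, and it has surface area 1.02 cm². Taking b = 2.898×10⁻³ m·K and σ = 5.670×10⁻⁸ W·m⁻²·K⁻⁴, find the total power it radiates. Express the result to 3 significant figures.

Wien's law: T = b/λ_max = 2.898×10⁻³/1.441×10⁻⁶ = 2011.10 K.
Area A = 1.02 cm² = 1.02×10⁻⁴ m².
Then P = σAT⁴ = 5.670×10⁻⁸×1.02×10⁻⁴×(2011.10)⁴ = 94.6 W.

P ≈ 94.6 W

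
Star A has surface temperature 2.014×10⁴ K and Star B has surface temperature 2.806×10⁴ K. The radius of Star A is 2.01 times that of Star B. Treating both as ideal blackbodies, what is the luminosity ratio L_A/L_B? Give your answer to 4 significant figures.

L_A/L_B ≈ 1.072

L ∝ R²T⁴, so L_A/L_B = (R_A/R_B)²(T_A/T_B)⁴ = (2.01)² × (2.014×10⁴/2.806×10⁴)⁴ = 4.0401 × 0.265392 = 1.072.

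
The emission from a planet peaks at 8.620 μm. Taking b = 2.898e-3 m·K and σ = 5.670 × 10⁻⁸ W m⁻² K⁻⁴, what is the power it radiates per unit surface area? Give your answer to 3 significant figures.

I ≈ 724 W/m²

Wien's law: T = b/λ_max = 2.898×10⁻³/8.620×10⁻⁶ = 336.195 K.
Then I = σT⁴ = 5.670×10⁻⁸×(336.195)⁴ = 724 W/m².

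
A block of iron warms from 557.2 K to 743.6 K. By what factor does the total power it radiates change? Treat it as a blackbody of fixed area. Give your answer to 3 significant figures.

P₂/P₁ ≈ 3.17

P ∝ T⁴, so P₂/P₁ = (T₂/T₁)⁴ = (743.6/557.2)⁴ = (1.33453)⁴ = 3.17.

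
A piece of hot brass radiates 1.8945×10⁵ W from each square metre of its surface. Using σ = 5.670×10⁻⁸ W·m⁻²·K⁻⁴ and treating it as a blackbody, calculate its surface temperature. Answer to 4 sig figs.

I = σT⁴, so T = (I/σ)^(1/4) = (1.8945×10⁵/(5.670×10⁻⁸))^(1/4) = 1352 K.

T ≈ 1352 K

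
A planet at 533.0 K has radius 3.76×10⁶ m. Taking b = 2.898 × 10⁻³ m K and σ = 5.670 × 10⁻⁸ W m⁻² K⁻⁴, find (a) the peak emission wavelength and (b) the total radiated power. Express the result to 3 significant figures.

λ_max ≈ 5.44 μm; P ≈ 8.13×10¹⁷ W

(a) λ_max = b/T = 2.898×10⁻³/533.0 = 5.437×10⁻⁶ m = 5.44 μm.
Surface area A = 4πR² = 4π(3.76×10⁶ m)² = 1.77658×10¹⁴ m².
(b) P = σAT⁴ = 5.670×10⁻⁸×1.77658×10¹⁴×(533.0)⁴ = 8.13×10¹⁷ W.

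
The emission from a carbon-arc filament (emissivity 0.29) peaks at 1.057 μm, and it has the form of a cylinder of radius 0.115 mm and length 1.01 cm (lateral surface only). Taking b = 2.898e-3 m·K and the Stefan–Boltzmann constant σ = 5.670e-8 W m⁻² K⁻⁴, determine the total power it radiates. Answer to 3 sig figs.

P ≈ 6.78 W

Wien's law: T = b/λ_max = 2.898×10⁻³/1.057×10⁻⁶ = 2741.72 K.
Lateral area A = 2πrL = 2π×1.15×10⁻⁴×0.0101 = 7.29792×10⁻⁶ m².
Then P = εσAT⁴ = 0.29×5.670×10⁻⁸×7.29792×10⁻⁶×(2741.72)⁴ = 6.78 W.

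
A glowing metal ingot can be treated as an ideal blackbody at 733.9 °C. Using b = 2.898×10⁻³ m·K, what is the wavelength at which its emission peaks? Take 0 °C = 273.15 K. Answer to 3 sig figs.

T = 733.9 °C + 273.15 = 1007.05 K.
Wien's displacement law: λ_max = b/T = (2.898×10⁻³ m·K)/(1007.05 K) = 2.878×10⁻⁶ m.
That is 2.88 μm, in the infrared range.

λ_max ≈ 2.88 μm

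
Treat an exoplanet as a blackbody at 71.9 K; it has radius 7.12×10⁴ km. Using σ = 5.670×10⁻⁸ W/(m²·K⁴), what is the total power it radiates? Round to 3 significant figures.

Surface area A = 4πR² = 4π(7.12×10⁷ m)² = 6.37045×10¹⁶ m².
P = σAT⁴ = 5.670×10⁻⁸ × 6.37045×10¹⁶ × (71.9)⁴ = 9.65×10¹⁶ W.

P ≈ 9.65×10¹⁶ W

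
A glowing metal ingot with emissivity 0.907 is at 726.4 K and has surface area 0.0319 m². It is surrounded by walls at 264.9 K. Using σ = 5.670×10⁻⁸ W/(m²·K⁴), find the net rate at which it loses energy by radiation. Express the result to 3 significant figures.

Area A = 0.0319 m².
Net radiated power P_net = εσA(T⁴ − T₀⁴) = 0.907×5.670×10⁻⁸×0.0319×(726.4⁴ − 264.9⁴).
T⁴ − T₀⁴ = 2.78422×10¹¹ − 4.92411×10⁹ = 2.73498×10¹¹ K⁴, so P_net = 449 W.

Net loss ≈ 449 W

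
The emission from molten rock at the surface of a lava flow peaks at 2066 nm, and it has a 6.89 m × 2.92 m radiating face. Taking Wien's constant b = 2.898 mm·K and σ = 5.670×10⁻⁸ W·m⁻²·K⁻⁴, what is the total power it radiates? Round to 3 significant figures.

Wien's law: T = b/λ_max = 2.898×10⁻³/2.066×10⁻⁶ = 1402.71 K.
Area A = 6.89 × 2.92 = 20.1188 m².
Then P = σAT⁴ = 5.670×10⁻⁸×20.1188×(1402.71)⁴ = 4.42×10⁶ W.

P ≈ 4.42×10⁶ W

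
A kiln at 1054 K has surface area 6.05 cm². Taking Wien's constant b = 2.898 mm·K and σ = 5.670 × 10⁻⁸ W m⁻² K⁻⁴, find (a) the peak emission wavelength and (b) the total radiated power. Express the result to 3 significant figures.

(a) λ_max = b/T = 2.898×10⁻³/1054 = 2.750×10⁻⁶ m = 2.75×10³ nm.
Area A = 6.05 cm² = 6.05×10⁻⁴ m².
(b) P = σAT⁴ = 5.670×10⁻⁸×6.05×10⁻⁴×(1054)⁴ = 42.3 W.

λ_max ≈ 2.75×10³ nm; P ≈ 42.3 W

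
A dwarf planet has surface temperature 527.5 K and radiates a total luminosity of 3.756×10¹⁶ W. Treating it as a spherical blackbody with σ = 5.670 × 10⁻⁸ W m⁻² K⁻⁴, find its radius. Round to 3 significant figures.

R ≈ 8.25×10⁵ m

L = 4πR²σT⁴ ⇒ R = √(L/(4πσT⁴)).
σT⁴ = 4390.08 W/m², so R = √(3.756×10¹⁶/(4π×4390.08)) = 8.25×10⁵ m.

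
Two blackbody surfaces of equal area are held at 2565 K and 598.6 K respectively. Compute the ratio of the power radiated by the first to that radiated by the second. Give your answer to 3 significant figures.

With equal areas, P₁/P₂ = (T₁/T₂)⁴ = (2565/598.6)⁴ = 337.

P₁/P₂ ≈ 337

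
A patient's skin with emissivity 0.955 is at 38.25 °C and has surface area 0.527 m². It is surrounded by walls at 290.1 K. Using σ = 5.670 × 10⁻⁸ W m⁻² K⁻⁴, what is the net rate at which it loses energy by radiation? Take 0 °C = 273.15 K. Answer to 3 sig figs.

Net loss ≈ 66.2 W

T = 38.25 °C + 273.15 = 311.40 K.
Area A = 0.527 m².
Net radiated power P_net = εσA(T⁴ − T₀⁴) = 0.955×5.670×10⁻⁸×0.527×(311.40⁴ − 290.1⁴).
T⁴ − T₀⁴ = 9.40317×10⁹ − 7.08257×10⁹ = 2.32060×10⁹ K⁴, so P_net = 66.2 W.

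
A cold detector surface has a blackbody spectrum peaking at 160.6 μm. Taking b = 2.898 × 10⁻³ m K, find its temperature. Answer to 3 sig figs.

T ≈ 18.0 K

Wien's law gives T = b/λ_max = (2.898×10⁻³ m·K)/(1.606×10⁻⁴ m) = 18.0 K.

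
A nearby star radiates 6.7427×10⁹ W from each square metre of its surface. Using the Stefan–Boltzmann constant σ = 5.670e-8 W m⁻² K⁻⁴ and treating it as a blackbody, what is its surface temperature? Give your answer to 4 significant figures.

I = σT⁴, so T = (I/σ)^(1/4) = (6.7427×10⁹/(5.670×10⁻⁸))^(1/4) = 1.857×10⁴ K.

T ≈ 1.857×10⁴ K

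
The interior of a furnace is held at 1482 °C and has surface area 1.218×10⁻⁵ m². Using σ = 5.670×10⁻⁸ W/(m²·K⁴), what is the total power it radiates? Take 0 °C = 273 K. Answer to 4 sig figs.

T = 1482 °C + 273 = 1755 K.
Area A = 1.218×10⁻⁵ m².
P = σAT⁴ = 5.670×10⁻⁸ × 1.218×10⁻⁵ × (1755)⁴ = 6.551 W.

P ≈ 6.551 W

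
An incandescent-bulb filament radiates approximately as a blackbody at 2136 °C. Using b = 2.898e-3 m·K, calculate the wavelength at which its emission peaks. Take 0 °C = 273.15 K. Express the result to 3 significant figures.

λ_max ≈ 1.20 μm

T = 2136 °C + 273.15 = 2409.15 K.
Wien's displacement law: λ_max = b/T = (2.898×10⁻³ m·K)/(2409.15 K) = 1.203×10⁻⁶ m.
That is 1.20 μm, in the infrared range.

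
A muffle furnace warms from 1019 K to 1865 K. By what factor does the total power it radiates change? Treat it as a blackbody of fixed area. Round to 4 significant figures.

P₂/P₁ ≈ 11.22

P ∝ T⁴, so P₂/P₁ = (T₂/T₁)⁴ = (1865/1019)⁴ = (1.83023)⁴ = 11.22.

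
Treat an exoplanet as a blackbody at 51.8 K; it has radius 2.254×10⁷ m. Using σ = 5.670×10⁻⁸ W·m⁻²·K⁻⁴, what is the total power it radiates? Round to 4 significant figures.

Surface area A = 4πR² = 4π(2.254×10⁷ m)² = 6.38436×10¹⁵ m².
P = σAT⁴ = 5.670×10⁻⁸ × 6.38436×10¹⁵ × (51.8)⁴ = 2.606×10¹⁵ W.

P ≈ 2.606×10¹⁵ W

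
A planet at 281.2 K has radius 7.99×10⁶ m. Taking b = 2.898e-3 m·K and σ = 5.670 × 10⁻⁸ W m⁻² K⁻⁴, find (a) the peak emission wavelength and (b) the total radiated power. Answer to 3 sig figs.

λ_max ≈ 10.3 μm; P ≈ 2.84×10¹⁷ W

(a) λ_max = b/T = 2.898×10⁻³/281.2 = 1.031×10⁻⁵ m = 10.3 μm.
Surface area A = 4πR² = 4π(7.99×10⁶ m)² = 8.02238×10¹⁴ m².
(b) P = σAT⁴ = 5.670×10⁻⁸×8.02238×10¹⁴×(281.2)⁴ = 2.84×10¹⁷ W.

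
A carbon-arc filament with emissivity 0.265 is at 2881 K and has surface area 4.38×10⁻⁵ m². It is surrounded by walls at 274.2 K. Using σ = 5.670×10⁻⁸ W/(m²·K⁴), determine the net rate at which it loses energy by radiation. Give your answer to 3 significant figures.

Area A = 4.38×10⁻⁵ m².
Net radiated power P_net = εσA(T⁴ − T₀⁴) = 0.265×5.670×10⁻⁸×4.38×10⁻⁵×(2881⁴ − 274.2⁴).
T⁴ − T₀⁴ = 6.88927×10¹³ − 5.65288×10⁹ = 6.88870×10¹³ K⁴, so P_net = 45.3 W.

Net loss ≈ 45.3 W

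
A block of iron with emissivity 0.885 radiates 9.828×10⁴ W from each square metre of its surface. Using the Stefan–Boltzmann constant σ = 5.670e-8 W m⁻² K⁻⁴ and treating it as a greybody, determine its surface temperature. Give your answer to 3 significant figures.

I = εσT⁴, so T = (I/εσ)^(1/4) = (9.828×10⁴/(0.885×5.670×10⁻⁸))^(1/4) = 1.18×10³ K.

T ≈ 1.18×10³ K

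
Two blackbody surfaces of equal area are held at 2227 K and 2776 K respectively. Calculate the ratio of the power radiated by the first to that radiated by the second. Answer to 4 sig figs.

With equal areas, P₁/P₂ = (T₁/T₂)⁴ = (2227/2776)⁴ = 0.4142.

P₁/P₂ ≈ 0.4142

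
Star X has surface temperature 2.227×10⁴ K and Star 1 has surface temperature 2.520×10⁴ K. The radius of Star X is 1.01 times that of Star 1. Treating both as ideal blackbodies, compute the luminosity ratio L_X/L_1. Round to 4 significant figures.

L_X/L_1 ≈ 0.6222

L ∝ R²T⁴, so L_X/L_1 = (R_X/R_1)²(T_X/T_1)⁴ = (1.01)² × (2.227×10⁴/2.520×10⁴)⁴ = 1.0201 × 0.609928 = 0.6222.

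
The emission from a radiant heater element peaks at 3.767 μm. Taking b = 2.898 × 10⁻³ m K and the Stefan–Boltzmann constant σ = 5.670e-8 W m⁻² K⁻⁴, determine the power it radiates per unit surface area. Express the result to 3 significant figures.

Wien's law: T = b/λ_max = 2.898×10⁻³/3.767×10⁻⁶ = 769.312 K.
Then I = σT⁴ = 5.670×10⁻⁸×(769.312)⁴ = 1.99×10⁴ W/m².

I ≈ 1.99×10⁴ W/m²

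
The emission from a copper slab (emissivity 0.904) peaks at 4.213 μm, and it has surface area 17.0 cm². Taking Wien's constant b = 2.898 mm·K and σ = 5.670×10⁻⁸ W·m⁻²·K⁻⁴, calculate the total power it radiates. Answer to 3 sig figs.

Wien's law: T = b/λ_max = 2.898×10⁻³/4.213×10⁻⁶ = 687.871 K.
Area A = 17.0 cm² = 1.70×10⁻³ m².
Then P = εσAT⁴ = 0.904×5.670×10⁻⁸×1.70×10⁻³×(687.871)⁴ = 19.5 W.

P ≈ 19.5 W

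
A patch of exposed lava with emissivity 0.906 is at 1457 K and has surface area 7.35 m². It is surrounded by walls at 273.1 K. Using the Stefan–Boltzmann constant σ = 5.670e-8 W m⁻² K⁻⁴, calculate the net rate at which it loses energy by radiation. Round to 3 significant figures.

Net loss ≈ 1.70×10⁶ W

Area A = 7.35 m².
Net radiated power P_net = εσA(T⁴ − T₀⁴) = 0.906×5.670×10⁻⁸×7.35×(1457⁴ − 273.1⁴).
T⁴ − T₀⁴ = 4.50649×10¹² − 5.56271×10⁹ = 4.50093×10¹² K⁴, so P_net = 1.70×10⁶ W.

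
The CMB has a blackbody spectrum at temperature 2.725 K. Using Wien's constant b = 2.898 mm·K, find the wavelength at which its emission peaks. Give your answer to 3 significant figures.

Wien's displacement law: λ_max = b/T = (2.898×10⁻³ m·K)/(2.725 K) = 1.063×10⁻³ m.
That is 1.06×10⁻³ m, in the microwave range.

λ_max ≈ 1.06×10⁻³ m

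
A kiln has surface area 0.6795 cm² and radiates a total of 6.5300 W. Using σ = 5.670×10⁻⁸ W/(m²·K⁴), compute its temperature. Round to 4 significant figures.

T ≈ 1141 K

Area A = 0.6795 cm² = 6.795×10⁻⁵ m².
P = σAT⁴ ⇒ T = (P/(σA))^(1/4) = (6.5300/(5.670×10⁻⁸×6.795×10⁻⁵))^(1/4) = 1141 K.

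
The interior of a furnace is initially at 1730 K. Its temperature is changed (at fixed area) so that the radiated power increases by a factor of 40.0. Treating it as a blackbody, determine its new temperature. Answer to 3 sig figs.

P ∝ T⁴, so T₂/T₁ = (P₂/P₁)^(1/4) = (40.0)^(1/4) = 2.51487.
T₂ = 1730 × 2.51487 = 4.35×10³ K.

T₂ ≈ 4.35×10³ K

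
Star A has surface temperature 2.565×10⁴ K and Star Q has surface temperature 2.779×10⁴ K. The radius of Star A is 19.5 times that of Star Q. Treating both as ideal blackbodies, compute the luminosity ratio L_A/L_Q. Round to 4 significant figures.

L ∝ R²T⁴, so L_A/L_Q = (R_A/R_Q)²(T_A/T_Q)⁴ = (19.5)² × (2.565×10⁴/2.779×10⁴)⁴ = 380.25 × 0.725764 = 276.0.

L_A/L_Q ≈ 276.0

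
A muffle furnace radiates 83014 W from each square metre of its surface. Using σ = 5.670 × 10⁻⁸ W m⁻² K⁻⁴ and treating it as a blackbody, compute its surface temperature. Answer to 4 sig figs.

T ≈ 1100 K

I = σT⁴, so T = (I/σ)^(1/4) = (83014/(5.670×10⁻⁸))^(1/4) = 1100 K.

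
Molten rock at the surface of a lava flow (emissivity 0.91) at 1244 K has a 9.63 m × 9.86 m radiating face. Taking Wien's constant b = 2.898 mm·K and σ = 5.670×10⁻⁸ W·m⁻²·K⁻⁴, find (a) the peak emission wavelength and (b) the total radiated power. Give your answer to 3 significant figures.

λ_max ≈ 2.33 μm; P ≈ 1.17×10⁷ W

(a) λ_max = b/T = 2.898×10⁻³/1244 = 2.330×10⁻⁶ m = 2.33 μm.
Area A = 9.63 × 9.86 = 94.9518 m².
(b) P = εσAT⁴ = 0.91×5.670×10⁻⁸×94.9518×(1244)⁴ = 1.17×10⁷ W.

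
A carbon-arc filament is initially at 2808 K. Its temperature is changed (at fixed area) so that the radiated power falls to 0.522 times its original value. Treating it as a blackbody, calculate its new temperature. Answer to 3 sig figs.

T₂ ≈ 2.39×10³ K

P ∝ T⁴, so T₂/T₁ = (P₂/P₁)^(1/4) = (0.522)^(1/4) = 0.849997.
T₂ = 2808 × 0.849997 = 2.39×10³ K.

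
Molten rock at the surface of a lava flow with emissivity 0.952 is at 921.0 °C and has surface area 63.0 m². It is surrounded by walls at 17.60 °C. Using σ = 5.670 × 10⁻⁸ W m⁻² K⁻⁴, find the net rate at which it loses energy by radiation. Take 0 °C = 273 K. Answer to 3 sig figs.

Net loss ≈ 6.89×10⁶ W

T = 921.0 °C + 273 = 1194.0 K.
Surroundings: T = 17.60 °C + 273 = 290.60 K.
Area A = 63.0 m².
Net radiated power P_net = εσA(T⁴ − T₀⁴) = 0.952×5.670×10⁻⁸×63.0×(1194.0⁴ − 290.60⁴).
T⁴ − T₀⁴ = 2.03244×10¹² − 7.13153×10⁹ = 2.02531×10¹² K⁴, so P_net = 6.89×10⁶ W.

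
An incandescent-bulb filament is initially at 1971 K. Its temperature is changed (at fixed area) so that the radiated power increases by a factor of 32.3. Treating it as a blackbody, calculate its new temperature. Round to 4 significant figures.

P ∝ T⁴, so T₂/T₁ = (P₂/P₁)^(1/4) = (32.3)^(1/4) = 2.38397.
T₂ = 1971 × 2.38397 = 4699 K.

T₂ ≈ 4699 K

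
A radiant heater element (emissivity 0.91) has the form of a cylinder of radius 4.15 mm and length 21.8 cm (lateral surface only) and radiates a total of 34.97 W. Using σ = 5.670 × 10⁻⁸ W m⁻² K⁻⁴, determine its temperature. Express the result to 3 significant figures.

Lateral area A = 2πrL = 2π×4.15×10⁻³×0.218 = 5.68440×10⁻³ m².
P = εσAT⁴ ⇒ T = (P/(εσA))^(1/4) = (34.97/(0.91×5.670×10⁻⁸×5.68440×10⁻³))^(1/4) = 588 K.

T ≈ 588 K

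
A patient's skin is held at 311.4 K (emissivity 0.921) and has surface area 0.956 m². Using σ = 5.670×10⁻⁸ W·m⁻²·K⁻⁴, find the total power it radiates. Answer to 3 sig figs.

Area A = 0.956 m².
P = εσAT⁴ = 0.921 × 5.670×10⁻⁸ × 0.956 × (311.4)⁴ = 469 W.

P ≈ 469 W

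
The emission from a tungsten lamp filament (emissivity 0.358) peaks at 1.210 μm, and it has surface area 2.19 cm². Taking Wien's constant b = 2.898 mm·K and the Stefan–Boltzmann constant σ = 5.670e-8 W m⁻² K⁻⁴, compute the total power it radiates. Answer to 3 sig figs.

Wien's law: T = b/λ_max = 2.898×10⁻³/1.210×10⁻⁶ = 2395.04 K.
Area A = 2.19 cm² = 2.19×10⁻⁴ m².
Then P = εσAT⁴ = 0.358×5.670×10⁻⁸×2.19×10⁻⁴×(2395.04)⁴ = 146 W.

P ≈ 146 W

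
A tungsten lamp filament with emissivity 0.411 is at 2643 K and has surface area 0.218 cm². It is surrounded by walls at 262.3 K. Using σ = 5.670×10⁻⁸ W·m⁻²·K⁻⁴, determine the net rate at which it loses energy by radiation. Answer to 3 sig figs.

Net loss ≈ 24.8 W

Area A = 0.218 cm² = 2.18×10⁻⁵ m².
Net radiated power P_net = εσA(T⁴ − T₀⁴) = 0.411×5.670×10⁻⁸×2.18×10⁻⁵×(2643⁴ − 262.3⁴).
T⁴ − T₀⁴ = 4.87965×10¹³ − 4.73362×10⁹ = 4.87918×10¹³ K⁴, so P_net = 24.8 W.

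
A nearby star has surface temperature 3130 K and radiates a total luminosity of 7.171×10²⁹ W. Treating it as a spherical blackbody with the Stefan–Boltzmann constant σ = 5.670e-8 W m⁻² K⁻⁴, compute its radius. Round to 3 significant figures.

R ≈ 1.02×10¹¹ m

L = 4πR²σT⁴ ⇒ R = √(L/(4πσT⁴)).
σT⁴ = 5.44202×10⁶ W/m², so R = √(7.171×10²⁹/(4π×5.44202×10⁶)) = 1.02×10¹¹ m.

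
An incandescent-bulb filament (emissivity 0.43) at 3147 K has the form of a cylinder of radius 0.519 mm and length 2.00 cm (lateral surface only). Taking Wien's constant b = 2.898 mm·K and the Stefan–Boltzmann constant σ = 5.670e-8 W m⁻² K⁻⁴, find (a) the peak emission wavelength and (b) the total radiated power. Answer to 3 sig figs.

λ_max ≈ 921 nm; P ≈ 156 W

(a) λ_max = b/T = 2.898×10⁻³/3147 = 9.209×10⁻⁷ m = 921 nm.
Lateral area A = 2πrL = 2π×5.19×10⁻⁴×0.0200 = 6.52195×10⁻⁵ m².
(b) P = εσAT⁴ = 0.43×5.670×10⁻⁸×6.52195×10⁻⁵×(3147)⁴ = 156 W.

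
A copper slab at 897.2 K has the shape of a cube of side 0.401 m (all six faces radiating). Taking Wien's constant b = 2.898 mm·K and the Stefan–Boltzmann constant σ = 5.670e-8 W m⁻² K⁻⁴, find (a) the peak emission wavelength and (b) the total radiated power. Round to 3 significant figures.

(a) λ_max = b/T = 2.898×10⁻³/897.2 = 3.230×10⁻⁶ m = 3.23 μm.
Area A = 6s² = 6×(0.401 m)² = 0.964806 m².
(b) P = σAT⁴ = 5.670×10⁻⁸×0.964806×(897.2)⁴ = 3.54×10⁴ W.

λ_max ≈ 3.23 μm; P ≈ 3.54×10⁴ W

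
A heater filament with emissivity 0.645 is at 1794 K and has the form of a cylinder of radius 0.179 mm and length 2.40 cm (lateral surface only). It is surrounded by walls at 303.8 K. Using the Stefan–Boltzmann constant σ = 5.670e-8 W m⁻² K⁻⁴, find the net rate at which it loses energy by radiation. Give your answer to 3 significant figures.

Lateral area A = 2πrL = 2π×1.79×10⁻⁴×0.0240 = 2.69926×10⁻⁵ m².
Net radiated power P_net = εσA(T⁴ − T₀⁴) = 0.645×5.670×10⁻⁸×2.69926×10⁻⁵×(1794⁴ − 303.8⁴).
T⁴ − T₀⁴ = 1.03583×10¹³ − 8.51826×10⁹ = 1.03498×10¹³ K⁴, so P_net = 10.2 W.

Net loss ≈ 10.2 W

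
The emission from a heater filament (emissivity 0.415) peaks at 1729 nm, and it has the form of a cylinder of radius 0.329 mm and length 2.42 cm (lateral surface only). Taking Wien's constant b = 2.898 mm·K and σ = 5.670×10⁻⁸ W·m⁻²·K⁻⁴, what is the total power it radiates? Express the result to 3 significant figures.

Wien's law: T = b/λ_max = 2.898×10⁻³/1.729×10⁻⁶ = 1676.11 K.
Lateral area A = 2πrL = 2π×3.29×10⁻⁴×0.0242 = 5.00255×10⁻⁵ m².
Then P = εσAT⁴ = 0.415×5.670×10⁻⁸×5.00255×10⁻⁵×(1676.11)⁴ = 9.29 W.

P ≈ 9.29 W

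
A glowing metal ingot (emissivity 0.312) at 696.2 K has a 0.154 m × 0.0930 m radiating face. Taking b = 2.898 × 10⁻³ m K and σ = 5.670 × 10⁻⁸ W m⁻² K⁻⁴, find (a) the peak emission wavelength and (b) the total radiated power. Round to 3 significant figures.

λ_max ≈ 4.16 μm; P ≈ 59.5 W

(a) λ_max = b/T = 2.898×10⁻³/696.2 = 4.163×10⁻⁶ m = 4.16 μm.
Area A = 0.154 × 0.0930 = 0.014322 m².
(b) P = εσAT⁴ = 0.312×5.670×10⁻⁸×0.014322×(696.2)⁴ = 59.5 W.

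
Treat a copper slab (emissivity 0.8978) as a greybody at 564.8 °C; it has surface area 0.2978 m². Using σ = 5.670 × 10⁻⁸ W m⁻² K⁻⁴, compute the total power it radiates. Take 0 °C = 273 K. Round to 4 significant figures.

P ≈ 7469 W

T = 564.8 °C + 273 = 837.8 K.
Area A = 0.2978 m².
P = εσAT⁴ = 0.8978 × 5.670×10⁻⁸ × 0.2978 × (837.8)⁴ = 7469 W.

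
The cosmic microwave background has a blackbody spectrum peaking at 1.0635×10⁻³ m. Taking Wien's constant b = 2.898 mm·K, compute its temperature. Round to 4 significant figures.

Wien's law gives T = b/λ_max = (2.898×10⁻³ m·K)/(1.0635×10⁻³ m) = 2.725 K.

T ≈ 2.725 K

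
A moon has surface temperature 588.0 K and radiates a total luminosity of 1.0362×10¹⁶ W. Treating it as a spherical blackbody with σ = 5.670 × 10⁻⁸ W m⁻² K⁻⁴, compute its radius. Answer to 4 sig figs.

R ≈ 3.488×10⁵ m

L = 4πR²σT⁴ ⇒ R = √(L/(4πσT⁴)).
σT⁴ = 6777.86 W/m², so R = √(1.0362×10¹⁶/(4π×6777.86)) = 3.488×10⁵ m.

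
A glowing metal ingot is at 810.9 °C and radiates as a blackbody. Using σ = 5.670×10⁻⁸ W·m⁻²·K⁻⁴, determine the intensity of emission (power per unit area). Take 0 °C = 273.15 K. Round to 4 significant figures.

T = 810.9 °C + 273.15 = 1084.05 K.
Stefan–Boltzmann: I = σT⁴ = 5.670×10⁻⁸ × (1084.05)⁴ = 7.830×10⁴ W/m².

I ≈ 7.830×10⁴ W/m²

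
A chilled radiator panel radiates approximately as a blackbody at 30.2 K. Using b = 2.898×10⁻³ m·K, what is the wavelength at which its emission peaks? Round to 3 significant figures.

λ_max ≈ 96.0 μm

Wien's displacement law: λ_max = b/T = (2.898×10⁻³ m·K)/(30.2 K) = 9.596×10⁻⁵ m.
That is 96.0 μm, in the infrared range.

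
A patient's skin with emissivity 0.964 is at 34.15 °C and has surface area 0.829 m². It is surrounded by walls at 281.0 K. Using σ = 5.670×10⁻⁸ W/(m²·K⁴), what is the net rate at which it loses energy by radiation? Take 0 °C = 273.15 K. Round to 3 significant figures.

T = 34.15 °C + 273.15 = 307.30 K.
Area A = 0.829 m².
Net radiated power P_net = εσA(T⁴ − T₀⁴) = 0.964×5.670×10⁻⁸×0.829×(307.30⁴ − 281.0⁴).
T⁴ − T₀⁴ = 8.91765×10⁹ − 6.23484×10⁹ = 2.68281×10⁹ K⁴, so P_net = 122 W.

Net loss ≈ 122 W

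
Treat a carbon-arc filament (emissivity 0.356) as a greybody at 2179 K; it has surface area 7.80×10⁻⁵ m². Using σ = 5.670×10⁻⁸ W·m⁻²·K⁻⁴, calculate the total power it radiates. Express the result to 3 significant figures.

P ≈ 35.5 W

Area A = 7.80×10⁻⁵ m².
P = εσAT⁴ = 0.356 × 5.670×10⁻⁸ × 7.80×10⁻⁵ × (2179)⁴ = 35.5 W.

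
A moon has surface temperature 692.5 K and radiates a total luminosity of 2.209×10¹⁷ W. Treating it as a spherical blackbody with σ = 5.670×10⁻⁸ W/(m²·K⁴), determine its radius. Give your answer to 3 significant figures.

L = 4πR²σT⁴ ⇒ R = √(L/(4πσT⁴)).
σT⁴ = 13039.5 W/m², so R = √(2.209×10¹⁷/(4π×13039.5)) = 1.16×10⁶ m.

R ≈ 1.16×10⁶ m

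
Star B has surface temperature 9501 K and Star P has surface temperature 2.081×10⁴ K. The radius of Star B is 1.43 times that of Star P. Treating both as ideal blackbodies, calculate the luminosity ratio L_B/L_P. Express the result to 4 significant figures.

L ∝ R²T⁴, so L_B/L_P = (R_B/R_P)²(T_B/T_P)⁴ = (1.43)² × (9501/2.081×10⁴)⁴ = 2.0449 × 0.0434499 = 0.08885.

L_B/L_P ≈ 0.08885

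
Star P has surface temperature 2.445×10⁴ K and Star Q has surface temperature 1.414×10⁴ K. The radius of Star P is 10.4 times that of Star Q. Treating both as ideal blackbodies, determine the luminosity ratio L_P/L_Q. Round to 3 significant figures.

L ∝ R²T⁴, so L_P/L_Q = (R_P/R_Q)²(T_P/T_Q)⁴ = (10.4)² × (2.445×10⁴/1.414×10⁴)⁴ = 108.16 × 8.93959 = 967.

L_P/L_Q ≈ 967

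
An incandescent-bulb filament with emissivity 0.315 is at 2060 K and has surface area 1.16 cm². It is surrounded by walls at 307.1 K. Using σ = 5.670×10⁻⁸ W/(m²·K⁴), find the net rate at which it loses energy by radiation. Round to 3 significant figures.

Area A = 1.16 cm² = 1.16×10⁻⁴ m².
Net radiated power P_net = εσA(T⁴ − T₀⁴) = 0.315×5.670×10⁻⁸×1.16×10⁻⁴×(2060⁴ − 307.1⁴).
T⁴ − T₀⁴ = 1.80081×10¹³ − 8.89445×10⁹ = 1.79992×10¹³ K⁴, so P_net = 37.3 W.

Net loss ≈ 37.3 W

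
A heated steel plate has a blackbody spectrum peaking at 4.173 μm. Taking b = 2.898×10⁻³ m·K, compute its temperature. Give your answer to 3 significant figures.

Wien's law gives T = b/λ_max = (2.898×10⁻³ m·K)/(4.173×10⁻⁶ m) = 694 K.

T ≈ 694 K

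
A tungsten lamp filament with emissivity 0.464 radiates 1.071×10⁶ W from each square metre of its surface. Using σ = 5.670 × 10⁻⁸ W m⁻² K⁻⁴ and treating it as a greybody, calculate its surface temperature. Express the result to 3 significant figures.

T ≈ 2.53×10³ K

I = εσT⁴, so T = (I/εσ)^(1/4) = (1.071×10⁶/(0.464×5.670×10⁻⁸))^(1/4) = 2.53×10³ K.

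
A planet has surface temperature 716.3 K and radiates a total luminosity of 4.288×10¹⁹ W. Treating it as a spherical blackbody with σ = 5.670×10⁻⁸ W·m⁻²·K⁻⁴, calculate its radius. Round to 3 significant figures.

L = 4πR²σT⁴ ⇒ R = √(L/(4πσT⁴)).
σT⁴ = 14926.7 W/m², so R = √(4.288×10¹⁹/(4π×14926.7)) = 1.51×10⁷ m.

R ≈ 1.51×10⁷ m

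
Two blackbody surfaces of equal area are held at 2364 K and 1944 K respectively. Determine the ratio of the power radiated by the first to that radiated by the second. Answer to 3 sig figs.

P₁/P₂ ≈ 2.19

With equal areas, P₁/P₂ = (T₁/T₂)⁴ = (2364/1944)⁴ = 2.19.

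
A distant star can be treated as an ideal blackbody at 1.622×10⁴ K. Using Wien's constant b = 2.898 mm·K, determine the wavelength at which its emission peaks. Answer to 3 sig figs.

Wien's displacement law: λ_max = b/T = (2.898×10⁻³ m·K)/(1.622×10⁴ K) = 1.787×10⁻⁷ m.
That is 179 nm, in the ultraviolet range.

λ_max ≈ 179 nm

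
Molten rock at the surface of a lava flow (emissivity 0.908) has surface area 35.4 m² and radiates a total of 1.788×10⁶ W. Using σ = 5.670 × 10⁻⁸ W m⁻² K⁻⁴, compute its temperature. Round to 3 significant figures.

Area A = 35.4 m².
P = εσAT⁴ ⇒ T = (P/(εσA))^(1/4) = (1.788×10⁶/(0.908×5.670×10⁻⁸×35.4))^(1/4) = 995 K.

T ≈ 995 K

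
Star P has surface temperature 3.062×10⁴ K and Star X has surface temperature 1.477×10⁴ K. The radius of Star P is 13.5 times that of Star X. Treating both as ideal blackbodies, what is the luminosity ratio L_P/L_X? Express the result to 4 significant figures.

L ∝ R²T⁴, so L_P/L_X = (R_P/R_X)²(T_P/T_X)⁴ = (13.5)² × (3.062×10⁴/1.477×10⁴)⁴ = 182.25 × 18.4714 = 3366.

L_P/L_X ≈ 3366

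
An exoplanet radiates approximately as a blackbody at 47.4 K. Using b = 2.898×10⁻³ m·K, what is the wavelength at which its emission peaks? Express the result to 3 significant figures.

λ_max ≈ 61.1 μm

Wien's displacement law: λ_max = b/T = (2.898×10⁻³ m·K)/(47.4 K) = 6.114×10⁻⁵ m.
That is 61.1 μm, in the infrared range.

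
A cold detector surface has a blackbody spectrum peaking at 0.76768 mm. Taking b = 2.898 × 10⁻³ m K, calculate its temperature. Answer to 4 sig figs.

Wien's law gives T = b/λ_max = (2.898×10⁻³ m·K)/(7.6768×10⁻⁴ m) = 3.775 K.

T ≈ 3.775 K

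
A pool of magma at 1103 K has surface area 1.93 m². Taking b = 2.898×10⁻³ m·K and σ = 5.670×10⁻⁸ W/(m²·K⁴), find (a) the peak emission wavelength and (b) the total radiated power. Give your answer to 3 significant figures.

λ_max ≈ 2.63 μm; P ≈ 1.62×10⁵ W

(a) λ_max = b/T = 2.898×10⁻³/1103 = 2.627×10⁻⁶ m = 2.63 μm.
Area A = 1.93 m².
(b) P = σAT⁴ = 5.670×10⁻⁸×1.93×(1103)⁴ = 1.62×10⁵ W.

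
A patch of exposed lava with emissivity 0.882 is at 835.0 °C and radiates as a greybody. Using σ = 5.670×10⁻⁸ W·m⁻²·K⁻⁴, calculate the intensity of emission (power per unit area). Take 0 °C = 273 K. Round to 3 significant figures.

T = 835.0 °C + 273 = 1108.0 K.
Stefan–Boltzmann: I = εσT⁴ = 0.882 × 5.670×10⁻⁸ × (1108.0)⁴ = 7.54×10⁴ W/m².

I ≈ 7.54×10⁴ W/m²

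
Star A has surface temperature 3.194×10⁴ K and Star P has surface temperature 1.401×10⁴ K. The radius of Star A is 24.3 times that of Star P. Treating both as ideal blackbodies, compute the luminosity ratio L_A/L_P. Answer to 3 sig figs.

L_A/L_P ≈ 1.60×10⁴

L ∝ R²T⁴, so L_A/L_P = (R_A/R_P)²(T_A/T_P)⁴ = (24.3)² × (3.194×10⁴/1.401×10⁴)⁴ = 590.49 × 27.0139 = 1.60×10⁴.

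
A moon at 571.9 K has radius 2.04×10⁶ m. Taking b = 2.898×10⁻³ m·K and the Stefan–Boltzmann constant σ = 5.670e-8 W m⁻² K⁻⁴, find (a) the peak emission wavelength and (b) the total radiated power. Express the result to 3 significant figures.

(a) λ_max = b/T = 2.898×10⁻³/571.9 = 5.067×10⁻⁶ m = 5.07 μm.
Surface area A = 4πR² = 4π(2.04×10⁶ m)² = 5.22962×10¹³ m².
(b) P = σAT⁴ = 5.670×10⁻⁸×5.22962×10¹³×(571.9)⁴ = 3.17×10¹⁷ W.

λ_max ≈ 5.07 μm; P ≈ 3.17×10¹⁷ W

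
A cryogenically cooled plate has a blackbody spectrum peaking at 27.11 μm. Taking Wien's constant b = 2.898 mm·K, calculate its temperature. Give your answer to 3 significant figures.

T ≈ 107 K

Wien's law gives T = b/λ_max = (2.898×10⁻³ m·K)/(2.711×10⁻⁵ m) = 107 K.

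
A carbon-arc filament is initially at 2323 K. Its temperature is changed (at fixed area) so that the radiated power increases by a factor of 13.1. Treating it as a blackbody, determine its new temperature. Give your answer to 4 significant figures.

T₂ ≈ 4419 K

P ∝ T⁴, so T₂/T₁ = (P₂/P₁)^(1/4) = (13.1)^(1/4) = 1.90247.
T₂ = 2323 × 1.90247 = 4419 K.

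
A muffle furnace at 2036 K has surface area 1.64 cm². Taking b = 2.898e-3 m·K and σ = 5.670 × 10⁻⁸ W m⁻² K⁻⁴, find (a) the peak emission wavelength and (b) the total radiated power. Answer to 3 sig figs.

(a) λ_max = b/T = 2.898×10⁻³/2036 = 1.423×10⁻⁶ m = 1.42×10³ nm.
Area A = 1.64 cm² = 1.64×10⁻⁴ m².
(b) P = σAT⁴ = 5.670×10⁻⁸×1.64×10⁻⁴×(2036)⁴ = 160 W.

λ_max ≈ 1.42×10³ nm; P ≈ 160 W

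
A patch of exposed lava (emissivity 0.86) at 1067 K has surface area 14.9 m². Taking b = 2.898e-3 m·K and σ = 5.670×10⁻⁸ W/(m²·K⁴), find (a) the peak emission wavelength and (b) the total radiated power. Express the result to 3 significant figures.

(a) λ_max = b/T = 2.898×10⁻³/1067 = 2.716×10⁻⁶ m = 2.72 μm.
Area A = 14.9 m².
(b) P = εσAT⁴ = 0.86×5.670×10⁻⁸×14.9×(1067)⁴ = 9.42×10⁵ W.

λ_max ≈ 2.72 μm; P ≈ 9.42×10⁵ W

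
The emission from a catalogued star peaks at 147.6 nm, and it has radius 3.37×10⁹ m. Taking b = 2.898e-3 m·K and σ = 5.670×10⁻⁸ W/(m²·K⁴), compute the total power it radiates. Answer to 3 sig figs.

Wien's law: T = b/λ_max = 2.898×10⁻³/1.476×10⁻⁷ = 19634.1 K.
Surface area A = 4πR² = 4π(3.37×10⁹ m)² = 1.42715×10²⁰ m².
Then P = σAT⁴ = 5.670×10⁻⁸×1.42715×10²⁰×(19634.1)⁴ = 1.20×10³⁰ W.

P ≈ 1.20×10³⁰ W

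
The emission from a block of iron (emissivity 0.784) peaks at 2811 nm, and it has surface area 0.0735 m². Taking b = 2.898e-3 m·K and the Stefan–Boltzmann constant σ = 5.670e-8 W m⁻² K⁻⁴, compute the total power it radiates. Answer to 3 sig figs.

P ≈ 3.69×10³ W

Wien's law: T = b/λ_max = 2.898×10⁻³/2.811×10⁻⁶ = 1030.95 K.
Area A = 0.0735 m².
Then P = εσAT⁴ = 0.784×5.670×10⁻⁸×0.0735×(1030.95)⁴ = 3.69×10³ W.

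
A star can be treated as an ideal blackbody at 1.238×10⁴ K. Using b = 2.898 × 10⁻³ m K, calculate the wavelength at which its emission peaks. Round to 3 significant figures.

λ_max ≈ 234 nm

Wien's displacement law: λ_max = b/T = (2.898×10⁻³ m·K)/(1.238×10⁴ K) = 2.341×10⁻⁷ m.
That is 234 nm, in the ultraviolet range.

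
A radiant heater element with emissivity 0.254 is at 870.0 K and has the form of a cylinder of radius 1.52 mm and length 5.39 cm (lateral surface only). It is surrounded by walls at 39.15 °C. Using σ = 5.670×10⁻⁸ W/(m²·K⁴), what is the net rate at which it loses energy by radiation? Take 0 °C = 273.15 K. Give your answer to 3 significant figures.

Surroundings: T = 39.15 °C + 273.15 = 312.30 K.
Lateral area A = 2πrL = 2π×1.52×10⁻³×0.0539 = 5.14769×10⁻⁴ m².
Net radiated power P_net = εσA(T⁴ − T₀⁴) = 0.254×5.670×10⁻⁸×5.14769×10⁻⁴×(870.0⁴ − 312.30⁴).
T⁴ − T₀⁴ = 5.72898×10¹¹ − 9.51235×10⁹ = 5.63386×10¹¹ K⁴, so P_net = 4.18 W.

Net loss ≈ 4.18 W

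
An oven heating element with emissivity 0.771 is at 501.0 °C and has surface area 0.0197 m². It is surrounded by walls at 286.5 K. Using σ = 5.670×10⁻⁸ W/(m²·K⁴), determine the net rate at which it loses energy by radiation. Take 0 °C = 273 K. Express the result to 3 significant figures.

Net loss ≈ 303 W

T = 501.0 °C + 273 = 774.0 K.
Area A = 0.0197 m².
Net radiated power P_net = εσA(T⁴ − T₀⁴) = 0.771×5.670×10⁻⁸×0.0197×(774.0⁴ − 286.5⁴).
T⁴ − T₀⁴ = 3.58892×10¹¹ − 6.73750×10⁹ = 3.52154×10¹¹ K⁴, so P_net = 303 W.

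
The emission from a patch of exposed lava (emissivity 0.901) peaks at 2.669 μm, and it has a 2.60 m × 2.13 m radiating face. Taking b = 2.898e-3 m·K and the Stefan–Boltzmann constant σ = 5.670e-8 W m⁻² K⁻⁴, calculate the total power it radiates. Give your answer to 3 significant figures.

Wien's law: T = b/λ_max = 2.898×10⁻³/2.669×10⁻⁶ = 1085.80 K.
Area A = 2.60 × 2.13 = 5.538 m².
Then P = εσAT⁴ = 0.901×5.670×10⁻⁸×5.538×(1085.80)⁴ = 3.93×10⁵ W.

P ≈ 3.93×10⁵ W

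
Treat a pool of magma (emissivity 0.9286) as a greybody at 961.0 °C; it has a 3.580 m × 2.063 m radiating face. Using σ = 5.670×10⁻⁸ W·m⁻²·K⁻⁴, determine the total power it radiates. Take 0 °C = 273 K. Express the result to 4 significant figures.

T = 961.0 °C + 273 = 1234.0 K.
Area A = 3.580 × 2.063 = 7.38554 m².
P = εσAT⁴ = 0.9286 × 5.670×10⁻⁸ × 7.38554 × (1234.0)⁴ = 9.017×10⁵ W.

P ≈ 9.017×10⁵ W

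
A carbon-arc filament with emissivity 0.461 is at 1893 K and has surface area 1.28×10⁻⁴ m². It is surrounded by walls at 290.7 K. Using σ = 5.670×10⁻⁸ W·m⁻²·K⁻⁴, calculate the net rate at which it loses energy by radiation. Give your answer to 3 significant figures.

Area A = 1.28×10⁻⁴ m².
Net radiated power P_net = εσA(T⁴ − T₀⁴) = 0.461×5.670×10⁻⁸×1.28×10⁻⁴×(1893⁴ − 290.7⁴).
T⁴ − T₀⁴ = 1.28411×10¹³ − 7.14135×10⁹ = 1.28340×10¹³ K⁴, so P_net = 42.9 W.

Net loss ≈ 42.9 W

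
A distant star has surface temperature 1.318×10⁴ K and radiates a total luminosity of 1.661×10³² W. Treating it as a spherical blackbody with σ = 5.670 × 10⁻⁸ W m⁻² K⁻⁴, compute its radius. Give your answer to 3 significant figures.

L = 4πR²σT⁴ ⇒ R = √(L/(4πσT⁴)).
σT⁴ = 1.71098×10⁹ W/m², so R = √(1.661×10³²/(4π×1.71098×10⁹)) = 8.79×10¹⁰ m.

R ≈ 8.79×10¹⁰ m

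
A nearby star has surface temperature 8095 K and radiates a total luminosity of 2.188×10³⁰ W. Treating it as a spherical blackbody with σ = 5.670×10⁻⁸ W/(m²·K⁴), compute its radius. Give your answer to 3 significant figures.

L = 4πR²σT⁴ ⇒ R = √(L/(4πσT⁴)).
σT⁴ = 2.43473×10⁸ W/m², so R = √(2.188×10³⁰/(4π×2.43473×10⁸)) = 2.67×10¹⁰ m.

R ≈ 2.67×10¹⁰ m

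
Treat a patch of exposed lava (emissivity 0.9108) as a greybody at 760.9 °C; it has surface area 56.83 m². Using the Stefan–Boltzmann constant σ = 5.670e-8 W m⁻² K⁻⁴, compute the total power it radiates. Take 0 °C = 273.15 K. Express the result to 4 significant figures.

T = 760.9 °C + 273.15 = 1034.05 K.
Area A = 56.83 m².
P = εσAT⁴ = 0.9108 × 5.670×10⁻⁸ × 56.83 × (1034.05)⁴ = 3.355×10⁶ W.

P ≈ 3.355×10⁶ W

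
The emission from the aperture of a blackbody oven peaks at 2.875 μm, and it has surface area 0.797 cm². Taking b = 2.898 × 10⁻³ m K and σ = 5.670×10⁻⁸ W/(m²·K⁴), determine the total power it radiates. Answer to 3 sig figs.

Wien's law: T = b/λ_max = 2.898×10⁻³/2.875×10⁻⁶ = 1008.00 K.
Area A = 0.797 cm² = 7.97×10⁻⁵ m².
Then P = σAT⁴ = 5.670×10⁻⁸×7.97×10⁻⁵×(1008.00)⁴ = 4.67 W.

P ≈ 4.67 W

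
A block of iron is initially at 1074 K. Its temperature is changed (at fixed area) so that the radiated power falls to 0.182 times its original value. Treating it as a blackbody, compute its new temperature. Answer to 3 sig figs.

P ∝ T⁴, so T₂/T₁ = (P₂/P₁)^(1/4) = (0.182)^(1/4) = 0.653157.
T₂ = 1074 × 0.653157 = 701 K.

T₂ ≈ 701 K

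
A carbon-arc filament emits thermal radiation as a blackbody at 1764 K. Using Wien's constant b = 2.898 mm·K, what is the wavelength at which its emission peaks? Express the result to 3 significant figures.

Wien's displacement law: λ_max = b/T = (2.898×10⁻³ m·K)/(1764 K) = 1.643×10⁻⁶ m.
That is 1.64 μm, in the infrared range.

λ_max ≈ 1.64 μm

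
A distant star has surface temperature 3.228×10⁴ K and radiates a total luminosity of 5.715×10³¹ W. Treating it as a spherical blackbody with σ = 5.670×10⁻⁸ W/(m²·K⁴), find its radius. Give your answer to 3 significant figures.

R ≈ 8.59×10⁹ m

L = 4πR²σT⁴ ⇒ R = √(L/(4πσT⁴)).
σT⁴ = 6.15626×10¹⁰ W/m², so R = √(5.715×10³¹/(4π×6.15626×10¹⁰)) = 8.59×10⁹ m.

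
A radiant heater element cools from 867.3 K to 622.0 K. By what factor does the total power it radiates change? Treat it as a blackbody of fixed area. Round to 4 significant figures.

P ∝ T⁴, so P₂/P₁ = (T₂/T₁)⁴ = (622.0/867.3)⁴ = (0.717168)⁴ = 0.2645.

P₂/P₁ ≈ 0.2645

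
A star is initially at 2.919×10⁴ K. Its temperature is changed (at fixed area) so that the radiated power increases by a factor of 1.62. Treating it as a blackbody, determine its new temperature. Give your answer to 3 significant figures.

T₂ ≈ 3.29×10⁴ K

P ∝ T⁴, so T₂/T₁ = (P₂/P₁)^(1/4) = (1.62)^(1/4) = 1.12818.
T₂ = 2.919×10⁴ × 1.12818 = 3.29×10⁴ K.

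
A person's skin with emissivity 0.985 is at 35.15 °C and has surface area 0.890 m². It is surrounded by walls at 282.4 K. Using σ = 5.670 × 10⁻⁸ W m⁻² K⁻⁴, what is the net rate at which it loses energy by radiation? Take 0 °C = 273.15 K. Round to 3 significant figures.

T = 35.15 °C + 273.15 = 308.30 K.
Area A = 0.890 m².
Net radiated power P_net = εσA(T⁴ − T₀⁴) = 0.985×5.670×10⁻⁸×0.890×(308.30⁴ − 282.4⁴).
T⁴ − T₀⁴ = 9.03429×10⁹ − 6.36002×10⁹ = 2.67427×10⁹ K⁴, so P_net = 133 W.

Net loss ≈ 133 W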